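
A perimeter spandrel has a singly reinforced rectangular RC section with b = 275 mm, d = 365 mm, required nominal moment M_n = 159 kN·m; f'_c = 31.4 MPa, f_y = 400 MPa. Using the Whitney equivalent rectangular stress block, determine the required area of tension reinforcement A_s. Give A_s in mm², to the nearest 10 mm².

A_s ≈ 1200 mm²

With M_n = 0.85 f'_c a b (d − a/2), solve the quadratic for a:
a = d − √(d² − 2M_n/(0.85 f'_c b)) = 365 − √(365² − 2 × 159×10⁶/(0.85 × 31.4 × 275)) = 65.17 mm.
A_s = 0.85 f'_c a b / f_y = 0.85 × 31.4 × 65.17 × 275 / 400 = 1195.8 mm².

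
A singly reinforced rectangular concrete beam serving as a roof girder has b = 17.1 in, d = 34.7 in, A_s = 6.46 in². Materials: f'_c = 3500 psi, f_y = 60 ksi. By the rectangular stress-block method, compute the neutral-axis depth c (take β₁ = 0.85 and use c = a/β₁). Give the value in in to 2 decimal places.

c ≈ 8.96 in

T = A_s f_y = 6.46 × 60 = 387.6 kips.
a = T/(0.85 f'_c b) = 387.6/(0.85 × 3.5 × 17.1) = 7.6190 in.
With β₁ = 0.85, c = a/β₁ = 7.6190/0.85 = 8.96 in.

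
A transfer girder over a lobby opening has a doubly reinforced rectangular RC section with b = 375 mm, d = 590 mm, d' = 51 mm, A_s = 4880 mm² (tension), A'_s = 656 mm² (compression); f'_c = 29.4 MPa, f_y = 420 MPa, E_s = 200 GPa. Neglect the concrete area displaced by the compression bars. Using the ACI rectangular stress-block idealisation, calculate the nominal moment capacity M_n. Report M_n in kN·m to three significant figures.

Assume both tension and compression steel yield.
Net tension couple steel: A_s − A'_s = 4224 mm².
a = (A_s − A'_s) f_y / (0.85 f'_c b) = 1774080/(0.85 × 29.4 × 375) = 189.31 mm.
c = a/β₁ = 189.31/0.84 = 225.37 mm; ε'_s = 0.003(c − d')/c = 0.0023 ≥ f_y/E_s = 0.0021, so compression steel does yield.
M_n = (A_s − A'_s) f_y (d − a/2) + A'_s f_y (d − d') = [1774080 × (590 − 94.655) + 275520 × (590 − 51)] × 10⁻⁶ = 878.78 + 148.51 = 1027.29 kN·m.

M_n ≈ 1030 kN·m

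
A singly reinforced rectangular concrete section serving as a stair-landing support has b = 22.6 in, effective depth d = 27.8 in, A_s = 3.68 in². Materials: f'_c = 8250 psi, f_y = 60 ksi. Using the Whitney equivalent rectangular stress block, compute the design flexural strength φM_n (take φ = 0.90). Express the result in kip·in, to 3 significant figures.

T = A_s f_y = 3.68 × 60 = 220.8 kips.
a = T/(0.85 f'_c b) = 220.8/(0.85 × 8.25 × 22.6) = 1.393 in.
M_n = T(d − a/2) = 220.8 × (27.8 − 0.6965) = 5984.5 kip·in.
φM_n = 0.90 × 5984.5 = 5386.1 kip·in.

φM_n ≈ 5390 kip·in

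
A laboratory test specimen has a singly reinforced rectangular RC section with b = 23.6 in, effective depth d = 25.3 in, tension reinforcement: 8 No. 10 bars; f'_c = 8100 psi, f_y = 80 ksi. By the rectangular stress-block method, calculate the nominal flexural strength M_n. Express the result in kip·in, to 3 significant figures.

A_s = 8 × 1.27 = 10.16 in².
T = A_s f_y = 10.16 × 80 = 812.8 kips.
a = T/(0.85 f'_c b) = 812.8/(0.85 × 8.1 × 23.6) = 5.002 in.
M_n = T(d − a/2) = 812.8 × (25.3 − 2.501) = 18531.0 kip·in.

M_n ≈ 18500 kip·in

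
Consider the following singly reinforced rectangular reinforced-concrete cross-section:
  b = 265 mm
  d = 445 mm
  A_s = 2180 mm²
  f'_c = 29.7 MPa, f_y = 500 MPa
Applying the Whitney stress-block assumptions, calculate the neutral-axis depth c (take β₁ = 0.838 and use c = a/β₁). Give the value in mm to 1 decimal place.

T = A_s f_y = 2180 × 500 = 1090000 N = 1090 kN.
Setting C = 0.85 f'_c a b equal to T: a = 1090000/(0.85 × 29.7 × 265) = 162.932 mm.
With β₁ = 0.838, c = a/β₁ = 162.932/0.838 = 194.4 mm.

c ≈ 194.4 mm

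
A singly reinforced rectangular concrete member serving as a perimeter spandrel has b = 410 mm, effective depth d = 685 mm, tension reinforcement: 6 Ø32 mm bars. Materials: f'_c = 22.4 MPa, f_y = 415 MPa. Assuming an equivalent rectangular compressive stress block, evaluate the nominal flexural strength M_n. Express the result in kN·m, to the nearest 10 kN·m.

A_s = 6 × 804 = 4824 mm².
T = A_s f_y = 4824 × 415 = 2001960 N = 2001.96 kN.
From C = T: a = T/(0.85 f'_c b) = 2001960/(0.85 × 22.4 × 410) = 256.45 mm.
M_n = T(d − a/2) = 2001.96 kN × (685 − 128.225) mm = 1114.64 kN·m.

M_n ≈ 1110 kN·m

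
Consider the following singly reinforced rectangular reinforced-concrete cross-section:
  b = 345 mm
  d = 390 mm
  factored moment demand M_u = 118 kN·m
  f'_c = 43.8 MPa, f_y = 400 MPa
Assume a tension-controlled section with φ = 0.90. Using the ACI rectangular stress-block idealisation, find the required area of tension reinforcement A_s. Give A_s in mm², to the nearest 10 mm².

M_n = M_u/φ = 118/0.90 = 131.111 kN·m.
With M_n = 0.85 f'_c a b (d − a/2), solve the quadratic for a:
a = d − √(d² − 2M_n/(0.85 f'_c b)) = 390 − √(390² − 2 × 131.111×10⁶/(0.85 × 43.8 × 345)) = 27.12 mm.
A_s = 0.85 f'_c a b / f_y = 0.85 × 43.8 × 27.12 × 345 / 400 = 870.8 mm².

A_s ≈ 870 mm²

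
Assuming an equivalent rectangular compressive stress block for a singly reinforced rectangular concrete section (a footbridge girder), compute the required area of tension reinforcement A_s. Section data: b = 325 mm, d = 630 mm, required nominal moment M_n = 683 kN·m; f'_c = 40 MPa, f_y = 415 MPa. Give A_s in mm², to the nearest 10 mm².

With M_n = 0.85 f'_c a b (d − a/2), solve the quadratic for a:
a = d − √(d² − 2M_n/(0.85 f'_c b)) = 630 − √(630² − 2 × 683×10⁶/(0.85 × 40 × 325)) = 107.24 mm.
A_s = 0.85 f'_c a b / f_y = 0.85 × 40 × 107.24 × 325 / 415 = 2855.4 mm².

A_s ≈ 2860 mm²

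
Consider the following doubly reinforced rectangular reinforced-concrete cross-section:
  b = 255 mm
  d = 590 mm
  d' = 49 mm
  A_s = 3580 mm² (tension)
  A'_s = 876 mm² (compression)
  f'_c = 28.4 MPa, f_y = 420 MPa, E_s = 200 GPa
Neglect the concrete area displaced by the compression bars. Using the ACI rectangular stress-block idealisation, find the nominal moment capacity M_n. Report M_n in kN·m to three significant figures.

M_n ≈ 764 kN·m

Assume both tension and compression steel yield.
Net tension couple steel: A_s − A'_s = 2704 mm².
a = (A_s − A'_s) f_y / (0.85 f'_c b) = 1135680/(0.85 × 28.4 × 255) = 184.49 mm.
c = a/β₁ = 184.49/0.847 = 217.82 mm; ε'_s = 0.003(c − d')/c = 0.0023 ≥ f_y/E_s = 0.0021, so compression steel does yield.
M_n = (A_s − A'_s) f_y (d − a/2) + A'_s f_y (d − d') = [1135680 × (590 − 92.245) + 367920 × (590 − 49)] × 10⁻⁶ = 565.29 + 199.04 = 764.33 kN·m.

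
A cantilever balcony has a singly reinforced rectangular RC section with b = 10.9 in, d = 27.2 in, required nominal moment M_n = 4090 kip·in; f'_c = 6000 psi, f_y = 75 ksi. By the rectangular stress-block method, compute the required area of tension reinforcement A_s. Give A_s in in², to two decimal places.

A_s ≈ 2.12 in²

From M_n = 0.85 f'_c a b (d − a/2):
a = d − √(d² − 2M_n/(0.85 f'_c b)) = 27.2 − √(27.2² − 2 × 4090/(0.85 × 6 × 10.9)) = 2.855 in.
A_s = 0.85 f'_c a b / f_y = 0.85 × 6 × 2.855 × 10.9 / 75 = 2.116 in².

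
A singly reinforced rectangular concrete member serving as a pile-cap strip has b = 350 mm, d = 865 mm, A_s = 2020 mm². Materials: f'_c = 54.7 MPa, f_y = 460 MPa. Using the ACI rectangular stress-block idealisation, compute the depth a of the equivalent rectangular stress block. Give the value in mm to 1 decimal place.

a ≈ 57.1 mm

T = A_s f_y = 2020 × 460 = 929200 N = 929.2 kN.
Setting C = 0.85 f'_c a b equal to T: a = 929200/(0.85 × 54.7 × 350) = 57.1 mm.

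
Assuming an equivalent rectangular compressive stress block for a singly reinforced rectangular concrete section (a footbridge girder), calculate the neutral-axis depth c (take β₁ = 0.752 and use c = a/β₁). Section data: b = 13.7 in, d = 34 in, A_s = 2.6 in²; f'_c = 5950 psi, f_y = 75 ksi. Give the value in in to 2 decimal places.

T = A_s f_y = 2.6 × 75 = 195 kips.
a = T/(0.85 f'_c b) = 195/(0.85 × 5.95 × 13.7) = 2.8144 in.
With β₁ = 0.752, c = a/β₁ = 2.8144/0.752 = 3.74 in.

c ≈ 3.74 in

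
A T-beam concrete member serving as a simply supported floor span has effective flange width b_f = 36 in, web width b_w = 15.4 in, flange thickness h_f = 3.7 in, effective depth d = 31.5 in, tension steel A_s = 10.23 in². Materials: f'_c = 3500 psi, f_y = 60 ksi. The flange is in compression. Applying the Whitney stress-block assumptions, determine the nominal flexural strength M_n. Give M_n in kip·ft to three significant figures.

Tension: T = A_s f_y = 10.23 × 60 = 613.8 kips.
Try a within the flange: a = T/(0.85 f'_c b_f) = 613.8/(0.85 × 3.5 × 36) = 5.731 in.
a = 5.731 > h_f = 3.7 in: the block extends into the web. Split into flange-overhang and web parts.
C_f = 0.85 f'_c (b_f − b_w) h_f = 0.85 × 3.5 × (36 − 15.4) × 3.7 = 226.8 kips.
Remaining web compression depth: a_w = (T − C_f)/(0.85 f'_c b_w) = (613.8 − 226.8)/(0.85 × 3.5 × 15.4) = 8.447 in.
M_n = C_f(d − h_f/2) + (T − C_f)(d − a_w/2) = 226.8 × (31.5 − 1.85) + 387 × (31.5 − 4.2235) = 6724.6 + 10556.0 = 17280.6 kip·in.
M_n = 17280.6/12 = 1440.05 kip·ft.

M_n ≈ 1440 kip·ft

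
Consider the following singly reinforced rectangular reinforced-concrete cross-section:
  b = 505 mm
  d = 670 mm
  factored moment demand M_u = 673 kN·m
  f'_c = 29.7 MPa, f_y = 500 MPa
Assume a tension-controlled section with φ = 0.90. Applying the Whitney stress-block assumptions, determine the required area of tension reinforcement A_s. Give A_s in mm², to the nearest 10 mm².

A_s ≈ 2400 mm²

M_n = M_u/φ = 673/0.90 = 747.778 kN·m.
With M_n = 0.85 f'_c a b (d − a/2), solve the quadratic for a:
a = d − √(d² − 2M_n/(0.85 f'_c b)) = 670 − √(670² − 2 × 747.778×10⁶/(0.85 × 29.7 × 505)) = 94.16 mm.
A_s = 0.85 f'_c a b / f_y = 0.85 × 29.7 × 94.16 × 505 / 500 = 2400.8 mm².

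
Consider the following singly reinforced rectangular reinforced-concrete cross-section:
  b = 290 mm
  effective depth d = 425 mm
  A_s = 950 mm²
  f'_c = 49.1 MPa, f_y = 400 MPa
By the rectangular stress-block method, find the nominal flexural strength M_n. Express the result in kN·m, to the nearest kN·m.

M_n ≈ 156 kN·m

T = A_s f_y = 950 × 400 = 380000 N = 380 kN.
From C = T: a = T/(0.85 f'_c b) = 380000/(0.85 × 49.1 × 290) = 31.40 mm.
M_n = T(d − a/2) = 380 kN × (425 − 15.7) mm = 155.53 kN·m.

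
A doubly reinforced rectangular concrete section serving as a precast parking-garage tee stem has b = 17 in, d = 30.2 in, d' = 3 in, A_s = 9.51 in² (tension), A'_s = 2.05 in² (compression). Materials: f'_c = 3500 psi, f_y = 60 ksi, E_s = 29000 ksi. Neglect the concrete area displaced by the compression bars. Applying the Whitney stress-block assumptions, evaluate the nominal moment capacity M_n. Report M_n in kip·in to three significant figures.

M_n ≈ 14900 kip·in

Assume both steels yield.
a = (A_s − A'_s) f_y/(0.85 f'_c b) = (9.51 − 2.05) × 60/(0.85 × 3.5 × 17) = 8.850 in.
c = a/β₁ = 8.850/0.85 = 10.412 in; ε'_s = 0.003(c − d')/c = 0.0021 ≥ ε_y = 0.0021, so the compression steel yields.
M_n = (A_s − A'_s) f_y (d − a/2) + A'_s f_y (d − d') = 447.6 × (30.2 − 4.425) + 123 × (30.2 − 3) = 11536.9 + 3345.6 = 14882.5 kip·in.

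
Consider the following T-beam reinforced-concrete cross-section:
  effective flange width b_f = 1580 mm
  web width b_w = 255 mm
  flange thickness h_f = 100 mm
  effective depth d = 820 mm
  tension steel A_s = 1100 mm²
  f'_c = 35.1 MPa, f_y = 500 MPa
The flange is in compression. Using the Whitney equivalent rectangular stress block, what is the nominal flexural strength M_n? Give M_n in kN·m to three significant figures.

M_n ≈ 448 kN·m

Tension: T = A_s f_y = 1100 × 500 = 550000 N.
Try a within the flange: a = T/(0.85 f'_c b_f) = 550000/(0.85 × 35.1 × 1580) = 11.67 mm.
Since a = 11.67 ≤ h_f = 100 mm, the stress block lies entirely in the flange; analyse as a rectangular beam of width b_f.
M_n = T(d − a/2) = 550000 × (820 − 5.835) = 447.79 × 10⁶ N·mm.
M_n = 447.79 kN·m.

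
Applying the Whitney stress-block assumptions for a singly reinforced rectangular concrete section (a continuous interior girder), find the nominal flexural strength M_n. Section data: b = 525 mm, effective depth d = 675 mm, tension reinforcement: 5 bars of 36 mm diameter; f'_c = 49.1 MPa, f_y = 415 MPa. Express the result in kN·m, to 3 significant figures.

M_n ≈ 1320 kN·m

A_s = 5 × 1018 = 5090 mm².
T = A_s f_y = 5090 × 415 = 2112350 N = 2112.35 kN.
From C = T: a = T/(0.85 f'_c b) = 2112350/(0.85 × 49.1 × 525) = 96.41 mm.
M_n = T(d − a/2) = 2112.35 kN × (675 − 48.205) mm = 1324.01 kN·m.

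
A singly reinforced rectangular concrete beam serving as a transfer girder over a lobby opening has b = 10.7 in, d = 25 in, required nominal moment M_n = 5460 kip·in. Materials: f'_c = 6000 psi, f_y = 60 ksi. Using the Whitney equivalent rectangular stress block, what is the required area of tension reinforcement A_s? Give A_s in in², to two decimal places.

A_s ≈ 3.99 in²

From M_n = 0.85 f'_c a b (d − a/2):
a = d − √(d² − 2M_n/(0.85 f'_c b)) = 25 − √(25² − 2 × 5460/(0.85 × 6 × 10.7)) = 4.387 in.
A_s = 0.85 f'_c a b / f_y = 0.85 × 6 × 4.387 × 10.7 / 60 = 3.990 in².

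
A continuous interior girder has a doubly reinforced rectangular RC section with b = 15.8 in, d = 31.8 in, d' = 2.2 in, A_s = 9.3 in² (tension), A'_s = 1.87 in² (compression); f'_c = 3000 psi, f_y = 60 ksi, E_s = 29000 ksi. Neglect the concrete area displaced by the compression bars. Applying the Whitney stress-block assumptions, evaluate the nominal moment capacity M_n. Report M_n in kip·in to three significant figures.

M_n ≈ 15000 kip·in

Assume both steels yield.
a = (A_s − A'_s) f_y/(0.85 f'_c b) = (9.3 − 1.87) × 60/(0.85 × 3 × 15.8) = 11.065 in.
c = a/β₁ = 11.065/0.85 = 13.018 in; ε'_s = 0.003(c − d')/c = 0.0025 ≥ ε_y = 0.0021, so the compression steel yields.
M_n = (A_s − A'_s) f_y (d − a/2) + A'_s f_y (d − d') = 445.8 × (31.8 − 5.5325) + 112.2 × (31.8 − 2.2) = 11710.1 + 3321.1 = 15031.2 kip·in.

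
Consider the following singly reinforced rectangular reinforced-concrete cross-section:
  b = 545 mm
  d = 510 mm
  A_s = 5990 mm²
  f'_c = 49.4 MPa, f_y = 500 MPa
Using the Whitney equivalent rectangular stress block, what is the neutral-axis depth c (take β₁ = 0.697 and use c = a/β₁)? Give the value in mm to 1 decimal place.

c ≈ 187.8 mm

T = A_s f_y = 5990 × 500 = 2995000 N = 2995 kN.
Setting C = 0.85 f'_c a b equal to T: a = 2995000/(0.85 × 49.4 × 545) = 130.874 mm.
With β₁ = 0.697, c = a/β₁ = 130.874/0.697 = 187.8 mm.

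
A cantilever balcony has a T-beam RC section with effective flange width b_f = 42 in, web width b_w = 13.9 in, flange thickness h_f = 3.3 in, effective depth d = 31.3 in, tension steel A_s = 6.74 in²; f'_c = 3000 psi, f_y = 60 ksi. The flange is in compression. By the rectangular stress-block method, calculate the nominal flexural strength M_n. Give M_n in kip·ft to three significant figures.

Tension: T = A_s f_y = 6.74 × 60 = 404.4 kips.
Try a within the flange: a = T/(0.85 f'_c b_f) = 404.4/(0.85 × 3 × 42) = 3.776 in.
a = 3.776 > h_f = 3.3 in: the block extends into the web. Split into flange-overhang and web parts.
C_f = 0.85 f'_c (b_f − b_w) h_f = 0.85 × 3 × (42 − 13.9) × 3.3 = 236.5 kips.
Remaining web compression depth: a_w = (T − C_f)/(0.85 f'_c b_w) = (404.4 − 236.5)/(0.85 × 3 × 13.9) = 4.737 in.
M_n = C_f(d − h_f/2) + (T − C_f)(d − a_w/2) = 236.5 × (31.3 − 1.65) + 167.9 × (31.3 − 2.3685) = 7012.2 + 4857.6 = 11869.8 kip·in.
M_n = 11869.8/12 = 989.15 kip·ft.

M_n ≈ 989 kip·ft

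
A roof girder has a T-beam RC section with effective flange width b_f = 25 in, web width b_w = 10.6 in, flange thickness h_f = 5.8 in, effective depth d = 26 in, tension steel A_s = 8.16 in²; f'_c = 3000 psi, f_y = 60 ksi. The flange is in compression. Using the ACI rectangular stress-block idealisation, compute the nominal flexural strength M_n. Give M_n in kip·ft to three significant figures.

Tension: T = A_s f_y = 8.16 × 60 = 489.6 kips.
Try a within the flange: a = T/(0.85 f'_c b_f) = 489.6/(0.85 × 3 × 25) = 7.680 in.
a = 7.680 > h_f = 5.8 in: the block extends into the web. Split into flange-overhang and web parts.
C_f = 0.85 f'_c (b_f − b_w) h_f = 0.85 × 3 × (25 − 10.6) × 5.8 = 213.0 kips.
Remaining web compression depth: a_w = (T − C_f)/(0.85 f'_c b_w) = (489.6 − 213.0)/(0.85 × 3 × 10.6) = 10.233 in.
M_n = C_f(d − h_f/2) + (T − C_f)(d − a_w/2) = 213.0 × (26 − 2.9) + 276.6 × (26 − 5.1165) = 4920.3 + 5776.4 = 10696.7 kip·in.
M_n = 10696.7/12 = 891.39 kip·ft.

M_n ≈ 891 kip·ft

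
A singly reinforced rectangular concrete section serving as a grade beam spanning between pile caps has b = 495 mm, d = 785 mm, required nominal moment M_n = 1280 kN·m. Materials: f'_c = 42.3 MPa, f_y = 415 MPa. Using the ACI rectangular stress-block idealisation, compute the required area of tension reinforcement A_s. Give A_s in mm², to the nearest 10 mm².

With M_n = 0.85 f'_c a b (d − a/2), solve the quadratic for a:
a = d − √(d² − 2M_n/(0.85 f'_c b)) = 785 − √(785² − 2 × 1280×10⁶/(0.85 × 42.3 × 495)) = 97.70 mm.
A_s = 0.85 f'_c a b / f_y = 0.85 × 42.3 × 97.70 × 495 / 415 = 4190.0 mm².

A_s ≈ 4190 mm²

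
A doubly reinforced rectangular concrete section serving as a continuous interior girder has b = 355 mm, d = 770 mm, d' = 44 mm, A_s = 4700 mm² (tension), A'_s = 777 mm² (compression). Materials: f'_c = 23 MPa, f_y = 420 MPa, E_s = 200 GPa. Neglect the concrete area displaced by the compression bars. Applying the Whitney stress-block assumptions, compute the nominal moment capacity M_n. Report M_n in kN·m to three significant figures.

Assume both tension and compression steel yield.
Net tension couple steel: A_s − A'_s = 3923 mm².
a = (A_s − A'_s) f_y / (0.85 f'_c b) = 1647660/(0.85 × 23 × 355) = 237.41 mm.
c = a/β₁ = 237.41/0.85 = 279.31 mm; ε'_s = 0.003(c − d')/c = 0.0025 ≥ f_y/E_s = 0.0021, so compression steel does yield.
M_n = (A_s − A'_s) f_y (d − a/2) + A'_s f_y (d − d') = [1647660 × (770 − 118.705) + 326340 × (770 − 44)] × 10⁻⁶ = 1073.11 + 236.92 = 1310.03 kN·m.

M_n ≈ 1310 kN·m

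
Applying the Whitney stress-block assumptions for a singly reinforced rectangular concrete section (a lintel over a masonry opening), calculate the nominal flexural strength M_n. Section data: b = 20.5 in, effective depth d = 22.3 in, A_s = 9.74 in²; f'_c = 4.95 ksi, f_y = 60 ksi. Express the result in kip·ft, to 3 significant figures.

T = A_s f_y = 9.74 × 60 = 584.4 kips.
a = T/(0.85 f'_c b) = 584.4/(0.85 × 4.95 × 20.5) = 6.775 in.
M_n = T(d − a/2) = 584.4 × (22.3 − 3.3875) = 11052.5 kip·in = 11052.5/12 = 921.04 kip·ft.

M_n ≈ 921 kip·ft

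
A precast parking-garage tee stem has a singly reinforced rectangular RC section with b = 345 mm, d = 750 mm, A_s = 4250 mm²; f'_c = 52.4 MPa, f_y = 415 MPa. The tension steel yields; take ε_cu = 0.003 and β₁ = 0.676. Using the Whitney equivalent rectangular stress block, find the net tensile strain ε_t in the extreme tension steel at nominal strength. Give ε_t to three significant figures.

a = A_s f_y/(0.85 f'_c b) = 114.78 mm.
β₁ = 0.676, so c = a/β₁ = 114.78/0.676 = 169.79 mm.
From the linear strain diagram with ε_cu = 0.003: ε_t = 0.003 (d − c)/c = 0.003 × (750 − 169.79)/169.79 = 0.0103.
Since ε_t ≥ 0.005, the section is tension-controlled.

ε_t ≈ 0.0103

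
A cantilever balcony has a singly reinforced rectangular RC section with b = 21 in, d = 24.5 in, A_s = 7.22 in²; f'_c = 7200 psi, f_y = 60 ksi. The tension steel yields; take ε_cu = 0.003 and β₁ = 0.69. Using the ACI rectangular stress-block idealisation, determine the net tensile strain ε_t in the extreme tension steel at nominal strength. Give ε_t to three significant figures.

a = A_s f_y/(0.85 f'_c b) = 3.371 in.
β₁ = 0.69, so c = a/β₁ = 3.371/0.69 = 4.886 in.
From the linear strain diagram with ε_cu = 0.003: ε_t = 0.003 (d − c)/c = 0.003 × (24.5 − 4.886)/4.886 = 0.0120.
Since ε_t ≥ 0.005, the section is tension-controlled.

ε_t ≈ 0.0120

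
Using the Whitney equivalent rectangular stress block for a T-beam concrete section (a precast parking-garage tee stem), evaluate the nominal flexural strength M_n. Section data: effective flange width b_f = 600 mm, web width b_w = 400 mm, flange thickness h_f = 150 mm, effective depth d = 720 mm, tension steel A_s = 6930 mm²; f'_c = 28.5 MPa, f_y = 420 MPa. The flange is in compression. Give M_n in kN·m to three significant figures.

M_n ≈ 1800 kN·m

Tension: T = A_s f_y = 6930 × 420 = 2910600 N.
Try a within the flange: a = T/(0.85 f'_c b_f) = 2910600/(0.85 × 28.5 × 600) = 200.25 mm.
a = 200.25 > h_f = 150 mm: the block extends into the web. Split into flange-overhang and web parts.
C_f = 0.85 f'_c (b_f − b_w) h_f = 0.85 × 28.5 × (600 − 400) × 150 = 726750 N.
Remaining web compression depth: a_w = (T − C_f)/(0.85 f'_c b_w) = (2910600 − 726750)/(0.85 × 28.5 × 400) = 225.37 mm.
M_n = C_f(d − h_f/2) + (T − C_f)(d − a_w/2) = 726750 × (720 − 75) + 2183850 × (720 − 112.685) = 468.75 + 1326.28 = 1795.03 × 10⁶ N·mm.
M_n = 1795.03 kN·m.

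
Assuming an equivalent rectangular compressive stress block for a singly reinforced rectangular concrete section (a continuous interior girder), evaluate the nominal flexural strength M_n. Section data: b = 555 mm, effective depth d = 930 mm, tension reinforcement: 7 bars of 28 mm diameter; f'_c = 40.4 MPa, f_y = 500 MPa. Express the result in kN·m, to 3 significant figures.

A_s = 7 × 616 = 4312 mm².
T = A_s f_y = 4312 × 500 = 2156000 N = 2156 kN.
From C = T: a = T/(0.85 f'_c b) = 2156000/(0.85 × 40.4 × 555) = 113.12 mm.
M_n = T(d − a/2) = 2156 kN × (930 − 56.56) mm = 1883.14 kN·m.

M_n ≈ 1880 kN·m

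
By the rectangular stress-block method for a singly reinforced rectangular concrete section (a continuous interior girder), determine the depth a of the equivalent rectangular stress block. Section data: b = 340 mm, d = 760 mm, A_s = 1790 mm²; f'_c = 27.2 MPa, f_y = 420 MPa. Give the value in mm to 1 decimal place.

T = A_s f_y = 1790 × 420 = 751800 N = 751.8 kN.
Setting C = 0.85 f'_c a b equal to T: a = 751800/(0.85 × 27.2 × 340) = 95.6 mm.

a ≈ 95.6 mm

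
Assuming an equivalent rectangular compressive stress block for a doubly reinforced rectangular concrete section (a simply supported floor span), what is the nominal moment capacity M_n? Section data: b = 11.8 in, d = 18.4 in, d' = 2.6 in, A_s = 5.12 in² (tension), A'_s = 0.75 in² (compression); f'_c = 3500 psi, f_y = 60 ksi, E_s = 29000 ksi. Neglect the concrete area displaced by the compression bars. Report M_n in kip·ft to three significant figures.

M_n ≈ 380 kip·ft

Assume both steels yield.
a = (A_s − A'_s) f_y/(0.85 f'_c b) = (5.12 − 0.75) × 60/(0.85 × 3.5 × 11.8) = 7.469 in.
c = a/β₁ = 7.469/0.85 = 8.787 in; ε'_s = 0.003(c − d')/c = 0.0021 ≥ ε_y = 0.0021, so the compression steel yields.
M_n = (A_s − A'_s) f_y (d − a/2) + A'_s f_y (d − d') = 262.2 × (18.4 − 3.7345) + 45 × (18.4 − 2.6) = 3845.3 + 711.0 = 4556.3 kip·in = 4556.3/12 = 379.69 kip·ft.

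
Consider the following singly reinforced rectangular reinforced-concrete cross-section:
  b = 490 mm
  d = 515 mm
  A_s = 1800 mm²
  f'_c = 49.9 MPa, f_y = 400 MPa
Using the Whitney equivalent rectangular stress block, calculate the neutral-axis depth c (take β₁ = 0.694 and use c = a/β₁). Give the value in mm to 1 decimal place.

T = A_s f_y = 1800 × 400 = 720000 N = 720 kN.
Setting C = 0.85 f'_c a b equal to T: a = 720000/(0.85 × 49.9 × 490) = 34.643 mm.
With β₁ = 0.694, c = a/β₁ = 34.643/0.694 = 49.9 mm.

c ≈ 49.9 mm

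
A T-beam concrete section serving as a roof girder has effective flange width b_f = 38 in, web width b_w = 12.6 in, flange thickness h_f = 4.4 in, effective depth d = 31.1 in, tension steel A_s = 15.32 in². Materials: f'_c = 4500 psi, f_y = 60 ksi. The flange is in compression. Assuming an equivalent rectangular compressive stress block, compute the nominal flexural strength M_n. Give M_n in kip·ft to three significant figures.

M_n ≈ 2090 kip·ft

Tension: T = A_s f_y = 15.32 × 60 = 919.2 kips.
Try a within the flange: a = T/(0.85 f'_c b_f) = 919.2/(0.85 × 4.5 × 38) = 6.324 in.
a = 6.324 > h_f = 4.4 in: the block extends into the web. Split into flange-overhang and web parts.
C_f = 0.85 f'_c (b_f − b_w) h_f = 0.85 × 4.5 × (38 − 12.6) × 4.4 = 427.5 kips.
Remaining web compression depth: a_w = (T − C_f)/(0.85 f'_c b_w) = (919.2 − 427.5)/(0.85 × 4.5 × 12.6) = 10.202 in.
M_n = C_f(d − h_f/2) + (T − C_f)(d − a_w/2) = 427.5 × (31.1 − 2.2) + 491.7 × (31.1 − 5.101) = 12354.8 + 12783.7 = 25138.5 kip·in.
M_n = 25138.5/12 = 2094.88 kip·ft.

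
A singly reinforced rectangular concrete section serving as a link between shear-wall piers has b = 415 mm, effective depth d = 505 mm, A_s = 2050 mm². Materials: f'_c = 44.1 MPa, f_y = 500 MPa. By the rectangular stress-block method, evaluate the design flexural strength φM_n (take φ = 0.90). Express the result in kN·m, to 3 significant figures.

T = A_s f_y = 2050 × 500 = 1025000 N = 1025 kN.
From C = T: a = T/(0.85 f'_c b) = 1025000/(0.85 × 44.1 × 415) = 65.89 mm.
M_n = T(d − a/2) = 1025 kN × (505 − 32.945) mm = 483.86 kN·m.
φM_n = 0.90 × 483.86 = 435.47 kN·m.

φM_n ≈ 435 kN·m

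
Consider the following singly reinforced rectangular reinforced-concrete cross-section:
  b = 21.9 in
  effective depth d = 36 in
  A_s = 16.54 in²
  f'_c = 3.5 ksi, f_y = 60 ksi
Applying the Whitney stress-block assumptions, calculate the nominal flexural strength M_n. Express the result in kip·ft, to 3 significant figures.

T = A_s f_y = 16.54 × 60 = 992.4 kips.
a = T/(0.85 f'_c b) = 992.4/(0.85 × 3.5 × 21.9) = 15.232 in.
M_n = T(d − a/2) = 992.4 × (36 − 7.616) = 28168.3 kip·in = 28168.3/12 = 2347.36 kip·ft.

M_n ≈ 2350 kip·ft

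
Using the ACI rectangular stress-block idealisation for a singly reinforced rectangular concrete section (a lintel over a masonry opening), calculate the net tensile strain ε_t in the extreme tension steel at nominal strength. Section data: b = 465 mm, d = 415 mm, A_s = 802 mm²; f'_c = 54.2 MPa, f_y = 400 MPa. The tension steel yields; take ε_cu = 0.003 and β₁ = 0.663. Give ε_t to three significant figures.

ε_t ≈ 0.0521

a = A_s f_y/(0.85 f'_c b) = 14.97 mm.
β₁ = 0.663, so c = a/β₁ = 14.97/0.663 = 22.58 mm.
From the linear strain diagram with ε_cu = 0.003: ε_t = 0.003 (d − c)/c = 0.003 × (415 − 22.58)/22.58 = 0.0521.
Since ε_t ≥ 0.005, the section is tension-controlled.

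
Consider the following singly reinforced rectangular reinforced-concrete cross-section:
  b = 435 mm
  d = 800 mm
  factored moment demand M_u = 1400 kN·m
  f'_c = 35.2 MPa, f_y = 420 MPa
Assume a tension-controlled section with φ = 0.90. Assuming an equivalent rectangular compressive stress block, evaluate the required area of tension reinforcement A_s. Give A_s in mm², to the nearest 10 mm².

A_s ≈ 5170 mm²

M_n = M_u/φ = 1400/0.90 = 1555.56 kN·m.
With M_n = 0.85 f'_c a b (d − a/2), solve the quadratic for a:
a = d − √(d² − 2M_n/(0.85 f'_c b)) = 800 − √(800² − 2 × 1555.56×10⁶/(0.85 × 35.2 × 435)) = 166.78 mm.
A_s = 0.85 f'_c a b / f_y = 0.85 × 35.2 × 166.78 × 435 / 420 = 5168.3 mm².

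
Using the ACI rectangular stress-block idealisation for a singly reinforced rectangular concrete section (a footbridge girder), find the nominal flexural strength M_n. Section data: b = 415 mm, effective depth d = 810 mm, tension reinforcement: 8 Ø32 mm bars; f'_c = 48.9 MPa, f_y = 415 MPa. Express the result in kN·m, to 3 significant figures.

M_n ≈ 1960 kN·m

A_s = 8 × 804 = 6432 mm².
T = A_s f_y = 6432 × 415 = 2669280 N = 2669.28 kN.
From C = T: a = T/(0.85 f'_c b) = 2669280/(0.85 × 48.9 × 415) = 154.75 mm.
M_n = T(d − a/2) = 2669.28 kN × (810 − 77.375) mm = 1955.58 kN·m.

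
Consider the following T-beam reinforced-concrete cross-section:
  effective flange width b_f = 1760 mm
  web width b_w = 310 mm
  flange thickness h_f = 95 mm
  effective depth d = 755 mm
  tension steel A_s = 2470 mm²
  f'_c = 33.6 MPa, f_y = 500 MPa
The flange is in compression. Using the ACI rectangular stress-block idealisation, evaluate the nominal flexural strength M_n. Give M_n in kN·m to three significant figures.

Tension: T = A_s f_y = 2470 × 500 = 1235000 N.
Try a within the flange: a = T/(0.85 f'_c b_f) = 1235000/(0.85 × 33.6 × 1760) = 24.57 mm.
Since a = 24.57 ≤ h_f = 95 mm, the stress block lies entirely in the flange; analyse as a rectangular beam of width b_f.
M_n = T(d − a/2) = 1235000 × (755 − 12.285) = 917.25 × 10⁶ N·mm.
M_n = 917.25 kN·m.

M_n ≈ 917 kN·m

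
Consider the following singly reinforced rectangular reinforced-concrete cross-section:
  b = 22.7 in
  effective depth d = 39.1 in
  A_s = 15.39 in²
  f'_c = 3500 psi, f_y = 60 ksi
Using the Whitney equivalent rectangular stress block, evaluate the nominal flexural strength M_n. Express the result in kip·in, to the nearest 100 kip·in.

T = A_s f_y = 15.39 × 60 = 923.4 kips.
a = T/(0.85 f'_c b) = 923.4/(0.85 × 3.5 × 22.7) = 13.673 in.
M_n = T(d − a/2) = 923.4 × (39.1 − 6.8365) = 29792.1 kip·in.

M_n ≈ 29800 kip·in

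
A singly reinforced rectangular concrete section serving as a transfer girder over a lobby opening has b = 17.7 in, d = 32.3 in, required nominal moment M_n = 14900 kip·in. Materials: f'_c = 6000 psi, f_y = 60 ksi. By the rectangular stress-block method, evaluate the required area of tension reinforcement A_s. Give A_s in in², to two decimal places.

From M_n = 0.85 f'_c a b (d − a/2):
a = d − √(d² − 2M_n/(0.85 f'_c b)) = 32.3 − √(32.3² − 2 × 14900/(0.85 × 6 × 17.7)) = 5.595 in.
A_s = 0.85 f'_c a b / f_y = 0.85 × 6 × 5.595 × 17.7 / 60 = 8.418 in².

A_s ≈ 8.42 in²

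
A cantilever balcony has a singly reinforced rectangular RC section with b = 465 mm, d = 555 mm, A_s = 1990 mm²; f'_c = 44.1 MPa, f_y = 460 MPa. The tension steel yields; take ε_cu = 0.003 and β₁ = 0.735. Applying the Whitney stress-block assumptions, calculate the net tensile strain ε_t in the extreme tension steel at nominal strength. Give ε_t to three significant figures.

a = A_s f_y/(0.85 f'_c b) = 52.52 mm.
β₁ = 0.735, so c = a/β₁ = 52.52/0.735 = 71.46 mm.
From the linear strain diagram with ε_cu = 0.003: ε_t = 0.003 (d − c)/c = 0.003 × (555 − 71.46)/71.46 = 0.0203.
Since ε_t ≥ 0.005, the section is tension-controlled.

ε_t ≈ 0.0203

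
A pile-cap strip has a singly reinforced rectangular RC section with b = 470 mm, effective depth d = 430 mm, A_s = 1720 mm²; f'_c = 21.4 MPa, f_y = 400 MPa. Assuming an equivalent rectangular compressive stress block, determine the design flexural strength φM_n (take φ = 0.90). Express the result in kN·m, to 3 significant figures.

T = A_s f_y = 1720 × 400 = 688000 N = 688 kN.
From C = T: a = T/(0.85 f'_c b) = 688000/(0.85 × 21.4 × 470) = 80.47 mm.
M_n = T(d − a/2) = 688 kN × (430 − 40.235) mm = 268.16 kN·m.
φM_n = 0.90 × 268.16 = 241.34 kN·m.

φM_n ≈ 241 kN·m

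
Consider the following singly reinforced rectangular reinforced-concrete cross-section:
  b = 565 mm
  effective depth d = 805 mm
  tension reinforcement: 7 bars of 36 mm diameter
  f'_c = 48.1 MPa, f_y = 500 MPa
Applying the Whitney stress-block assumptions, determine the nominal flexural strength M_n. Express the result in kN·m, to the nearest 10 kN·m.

A_s = 7 × 1018 = 7126 mm².
T = A_s f_y = 7126 × 500 = 3563000 N = 3563 kN.
From C = T: a = T/(0.85 f'_c b) = 3563000/(0.85 × 48.1 × 565) = 154.24 mm.
M_n = T(d − a/2) = 3563 kN × (805 − 77.12) mm = 2593.44 kN·m.

M_n ≈ 2590 kN·m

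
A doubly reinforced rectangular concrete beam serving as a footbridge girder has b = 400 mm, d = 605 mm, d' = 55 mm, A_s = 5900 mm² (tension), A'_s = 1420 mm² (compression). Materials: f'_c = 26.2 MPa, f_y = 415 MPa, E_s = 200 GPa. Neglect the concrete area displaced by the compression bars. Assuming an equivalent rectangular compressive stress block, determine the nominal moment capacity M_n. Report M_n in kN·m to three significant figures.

M_n ≈ 1250 kN·m

Assume both tension and compression steel yield.
Net tension couple steel: A_s − A'_s = 4480 mm².
a = (A_s − A'_s) f_y / (0.85 f'_c b) = 1859200/(0.85 × 26.2 × 400) = 208.71 mm.
c = a/β₁ = 208.71/0.85 = 245.54 mm; ε'_s = 0.003(c − d')/c = 0.0023 ≥ f_y/E_s = 0.0021, so compression steel does yield.
M_n = (A_s − A'_s) f_y (d − a/2) + A'_s f_y (d − d') = [1859200 × (605 − 104.355) + 589300 × (605 − 55)] × 10⁻⁶ = 930.80 + 324.12 = 1254.92 kN·m.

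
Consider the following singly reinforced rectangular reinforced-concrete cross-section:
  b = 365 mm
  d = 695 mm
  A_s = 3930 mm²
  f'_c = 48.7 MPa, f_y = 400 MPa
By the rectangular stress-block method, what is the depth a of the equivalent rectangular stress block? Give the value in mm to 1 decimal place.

a ≈ 104.0 mm

T = A_s f_y = 3930 × 400 = 1572000 N = 1572 kN.
Setting C = 0.85 f'_c a b equal to T: a = 1572000/(0.85 × 48.7 × 365) = 104.0 mm.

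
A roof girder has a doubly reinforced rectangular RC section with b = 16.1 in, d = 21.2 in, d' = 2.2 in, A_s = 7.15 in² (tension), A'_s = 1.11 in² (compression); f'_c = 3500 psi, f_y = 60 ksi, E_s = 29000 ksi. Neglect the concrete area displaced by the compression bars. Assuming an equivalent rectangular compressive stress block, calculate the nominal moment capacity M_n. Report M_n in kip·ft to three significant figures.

Assume both steels yield.
a = (A_s − A'_s) f_y/(0.85 f'_c b) = (7.15 − 1.11) × 60/(0.85 × 3.5 × 16.1) = 7.566 in.
c = a/β₁ = 7.566/0.85 = 8.901 in; ε'_s = 0.003(c − d')/c = 0.0023 ≥ ε_y = 0.0021, so the compression steel yields.
M_n = (A_s − A'_s) f_y (d − a/2) + A'_s f_y (d − d') = 362.4 × (21.2 − 3.783) + 66.6 × (21.2 − 2.2) = 6311.9 + 1265.4 = 7577.3 kip·in = 7577.3/12 = 631.44 kip·ft.

M_n ≈ 631 kip·ft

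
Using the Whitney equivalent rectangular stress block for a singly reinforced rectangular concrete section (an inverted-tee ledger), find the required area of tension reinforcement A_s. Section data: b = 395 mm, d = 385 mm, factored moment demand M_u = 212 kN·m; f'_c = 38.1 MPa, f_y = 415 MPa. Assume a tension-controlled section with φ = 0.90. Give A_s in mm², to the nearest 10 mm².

A_s ≈ 1580 mm²

M_n = M_u/φ = 212/0.90 = 235.556 kN·m.
With M_n = 0.85 f'_c a b (d − a/2), solve the quadratic for a:
a = d − √(d² − 2M_n/(0.85 f'_c b)) = 385 − √(385² − 2 × 235.556×10⁶/(0.85 × 38.1 × 395)) = 51.24 mm.
A_s = 0.85 f'_c a b / f_y = 0.85 × 38.1 × 51.24 × 395 / 415 = 1579.4 mm².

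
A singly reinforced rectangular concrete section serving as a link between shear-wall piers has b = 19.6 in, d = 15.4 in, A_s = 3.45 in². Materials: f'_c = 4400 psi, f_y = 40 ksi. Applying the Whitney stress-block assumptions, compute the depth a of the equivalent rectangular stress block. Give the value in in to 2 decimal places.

a ≈ 1.88 in

T = A_s f_y = 3.45 × 40 = 138 kips.
a = T/(0.85 f'_c b) = 138/(0.85 × 4.4 × 19.6) = 1.88 in.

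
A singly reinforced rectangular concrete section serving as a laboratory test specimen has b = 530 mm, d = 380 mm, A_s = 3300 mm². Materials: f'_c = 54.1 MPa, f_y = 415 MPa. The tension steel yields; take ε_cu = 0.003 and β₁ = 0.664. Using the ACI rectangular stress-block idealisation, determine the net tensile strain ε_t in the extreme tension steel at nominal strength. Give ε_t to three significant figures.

a = A_s f_y/(0.85 f'_c b) = 56.19 mm.
β₁ = 0.664, so c = a/β₁ = 56.19/0.664 = 84.62 mm.
From the linear strain diagram with ε_cu = 0.003: ε_t = 0.003 (d − c)/c = 0.003 × (380 − 84.62)/84.62 = 0.0105.
Since ε_t ≥ 0.005, the section is tension-controlled.

ε_t ≈ 0.0105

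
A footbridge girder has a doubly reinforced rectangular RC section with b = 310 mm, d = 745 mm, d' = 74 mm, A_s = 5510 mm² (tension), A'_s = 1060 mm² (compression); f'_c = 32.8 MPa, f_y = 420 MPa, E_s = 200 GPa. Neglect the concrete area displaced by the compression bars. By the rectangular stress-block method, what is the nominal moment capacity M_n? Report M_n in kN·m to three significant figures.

M_n ≈ 1490 kN·m

Assume both tension and compression steel yield.
Net tension couple steel: A_s − A'_s = 4450 mm².
a = (A_s − A'_s) f_y / (0.85 f'_c b) = 1869000/(0.85 × 32.8 × 310) = 216.25 mm.
c = a/β₁ = 216.25/0.816 = 265.01 mm; ε'_s = 0.003(c − d')/c = 0.0022 ≥ f_y/E_s = 0.0021, so compression steel does yield.
M_n = (A_s − A'_s) f_y (d − a/2) + A'_s f_y (d − d') = [1869000 × (745 − 108.125) + 445200 × (745 − 74)] × 10⁻⁶ = 1190.32 + 298.73 = 1489.05 kN·m.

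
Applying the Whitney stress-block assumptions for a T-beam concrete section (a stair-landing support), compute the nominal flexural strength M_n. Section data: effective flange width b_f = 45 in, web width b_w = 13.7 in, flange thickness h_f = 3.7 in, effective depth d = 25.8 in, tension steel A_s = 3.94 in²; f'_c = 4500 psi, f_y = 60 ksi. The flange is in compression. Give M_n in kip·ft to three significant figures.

M_n ≈ 495 kip·ft

Tension: T = A_s f_y = 3.94 × 60 = 236.4 kips.
Try a within the flange: a = T/(0.85 f'_c b_f) = 236.4/(0.85 × 4.5 × 45) = 1.373 in.
Since a = 1.373 ≤ h_f = 3.7 in, the stress block lies entirely in the flange; analyse as a rectangular beam of width b_f.
M_n = T(d − a/2) = 236.4 × (25.8 − 0.6865) = 5936.8 kip·in.
M_n = 5936.8/12 = 494.73 kip·ft.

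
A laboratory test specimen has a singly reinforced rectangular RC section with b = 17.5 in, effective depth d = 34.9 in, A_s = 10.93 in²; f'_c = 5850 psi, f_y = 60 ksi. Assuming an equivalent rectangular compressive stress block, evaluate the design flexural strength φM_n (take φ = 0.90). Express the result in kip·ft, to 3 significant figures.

T = A_s f_y = 10.93 × 60 = 655.8 kips.
a = T/(0.85 f'_c b) = 655.8/(0.85 × 5.85 × 17.5) = 7.536 in.
M_n = T(d − a/2) = 655.8 × (34.9 − 3.768) = 20416.4 kip·in = 20416.4/12 = 1701.37 kip·ft.
φM_n = 0.90 × 1701.37 = 1531.23 kip·ft.

φM_n ≈ 1530 kip·ft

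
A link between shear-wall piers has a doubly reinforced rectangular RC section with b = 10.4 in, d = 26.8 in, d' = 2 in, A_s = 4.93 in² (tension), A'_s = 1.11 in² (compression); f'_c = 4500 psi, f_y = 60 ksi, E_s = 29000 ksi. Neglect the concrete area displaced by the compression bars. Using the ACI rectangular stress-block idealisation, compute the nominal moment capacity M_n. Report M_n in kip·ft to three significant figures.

M_n ≈ 594 kip·ft

Assume both steels yield.
a = (A_s − A'_s) f_y/(0.85 f'_c b) = (4.93 − 1.11) × 60/(0.85 × 4.5 × 10.4) = 5.762 in.
c = a/β₁ = 5.762/0.825 = 6.984 in; ε'_s = 0.003(c − d')/c = 0.0021 ≥ ε_y = 0.0021, so the compression steel yields.
M_n = (A_s − A'_s) f_y (d − a/2) + A'_s f_y (d − d') = 229.2 × (26.8 − 2.881) + 66.6 × (26.8 − 2) = 5482.2 + 1651.7 = 7133.9 kip·in = 7133.9/12 = 594.49 kip·ft.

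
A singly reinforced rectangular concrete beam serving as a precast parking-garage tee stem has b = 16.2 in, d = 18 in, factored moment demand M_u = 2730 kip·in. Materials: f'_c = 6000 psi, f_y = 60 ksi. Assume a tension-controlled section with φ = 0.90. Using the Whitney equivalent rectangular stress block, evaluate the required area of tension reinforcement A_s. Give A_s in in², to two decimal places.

A_s ≈ 2.99 in²

M_n = M_u/φ = 2730/0.90 = 3033.33 kip·in.
From M_n = 0.85 f'_c a b (d − a/2):
a = d − √(d² − 2M_n/(0.85 f'_c b)) = 18 − √(18² − 2 × 3033.33/(0.85 × 6 × 16.2)) = 2.171 in.
A_s = 0.85 f'_c a b / f_y = 0.85 × 6 × 2.171 × 16.2 / 60 = 2.989 in².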